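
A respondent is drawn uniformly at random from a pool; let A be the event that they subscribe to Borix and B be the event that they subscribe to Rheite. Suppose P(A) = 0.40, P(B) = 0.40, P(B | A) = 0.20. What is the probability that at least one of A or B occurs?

P(A ∩ B) = P(A)·P(B|A) = 0.40 × 0.20 = 0.08
Apply inclusion-exclusion:
P(A ∪ B) = 0.40 + 0.40 − 0.08 = 0.72

0.72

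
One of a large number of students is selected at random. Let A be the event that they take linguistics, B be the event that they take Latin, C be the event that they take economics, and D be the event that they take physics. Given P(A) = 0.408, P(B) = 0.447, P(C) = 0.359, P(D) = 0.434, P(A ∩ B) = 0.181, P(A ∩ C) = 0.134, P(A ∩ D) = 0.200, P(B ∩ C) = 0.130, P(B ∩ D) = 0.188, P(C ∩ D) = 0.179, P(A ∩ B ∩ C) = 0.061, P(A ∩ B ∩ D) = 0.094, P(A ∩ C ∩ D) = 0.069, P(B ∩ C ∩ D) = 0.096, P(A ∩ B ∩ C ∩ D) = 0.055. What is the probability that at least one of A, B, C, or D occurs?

0.901

P(A ∪ B ∪ C ∪ D) = 0.408 + 0.447 + 0.359 + 0.434 − 0.181 − 0.134 − 0.200 − 0.130 − 0.188 − 0.179 + 0.061 + 0.094 + 0.069 + 0.096 − 0.055 = 0.901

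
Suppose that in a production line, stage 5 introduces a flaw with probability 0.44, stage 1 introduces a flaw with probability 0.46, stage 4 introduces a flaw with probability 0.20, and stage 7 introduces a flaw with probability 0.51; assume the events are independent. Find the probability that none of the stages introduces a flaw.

0.1185408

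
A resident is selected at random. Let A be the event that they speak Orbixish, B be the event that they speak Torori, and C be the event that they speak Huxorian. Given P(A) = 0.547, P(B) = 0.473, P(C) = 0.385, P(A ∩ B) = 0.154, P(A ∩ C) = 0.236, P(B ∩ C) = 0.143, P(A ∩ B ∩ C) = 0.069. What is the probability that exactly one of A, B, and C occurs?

0.546

P(exactly one) = 0.547 + 0.473 + 0.385 − 2·0.154 − 2·0.236 − 2·0.143 + 3·0.069 = 0.546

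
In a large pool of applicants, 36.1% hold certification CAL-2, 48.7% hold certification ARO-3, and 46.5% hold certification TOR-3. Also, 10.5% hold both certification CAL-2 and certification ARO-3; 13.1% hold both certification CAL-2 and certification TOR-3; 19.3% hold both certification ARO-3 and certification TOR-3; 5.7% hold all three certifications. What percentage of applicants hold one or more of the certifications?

94.1%

By inclusion–exclusion:
P(union) = 36.1 + 48.7 + 46.5 − 10.5 − 13.1 − 19.3 + 5.7 = 94.1%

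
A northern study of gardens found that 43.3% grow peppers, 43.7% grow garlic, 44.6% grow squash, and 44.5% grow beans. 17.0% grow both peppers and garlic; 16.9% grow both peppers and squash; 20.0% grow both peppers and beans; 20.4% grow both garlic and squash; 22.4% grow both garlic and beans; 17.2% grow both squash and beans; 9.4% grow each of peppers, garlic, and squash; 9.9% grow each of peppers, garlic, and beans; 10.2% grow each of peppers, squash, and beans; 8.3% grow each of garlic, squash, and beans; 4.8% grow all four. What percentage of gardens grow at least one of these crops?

95.2%

Inclusion–exclusion gives
P(union) = 43.3 + 43.7 + 44.6 + 44.5 − 17.0 − 16.9 − 20.0 − 20.4 − 22.4 − 17.2 + 9.4 + 9.9 + 10.2 + 8.3 − 4.8 = 95.2%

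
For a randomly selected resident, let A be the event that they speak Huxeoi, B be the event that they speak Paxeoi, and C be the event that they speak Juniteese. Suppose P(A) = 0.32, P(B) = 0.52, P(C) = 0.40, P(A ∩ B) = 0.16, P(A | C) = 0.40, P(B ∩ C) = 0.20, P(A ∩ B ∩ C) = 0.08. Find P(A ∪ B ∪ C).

P(A ∩ C) = P(C)·P(A|C) = 0.40 × 0.40 = 0.16
Apply inclusion-exclusion:
P(A ∪ B ∪ C) = 0.32 + 0.52 + 0.40 − 0.16 − 0.16 − 0.20 + 0.08 = 0.80

0.80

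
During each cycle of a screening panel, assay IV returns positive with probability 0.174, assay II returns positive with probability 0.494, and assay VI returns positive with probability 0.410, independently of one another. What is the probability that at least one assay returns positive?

0.75340596

P(none) = (1 − 0.174) × (1 − 0.494) × (1 − 0.410) = 0.826 × 0.506 × 0.590 = 0.24659404
P(at least one) = 1 − 0.24659404 = 0.75340596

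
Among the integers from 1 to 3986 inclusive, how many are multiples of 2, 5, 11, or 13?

2648

floor(3986/2) + floor(3986/5) + floor(3986/11) + floor(3986/13) − floor(3986/10) − floor(3986/22) − floor(3986/26) − floor(3986/55) − floor(3986/65) − floor(3986/143) + floor(3986/110) + floor(3986/130) + floor(3986/286) + floor(3986/715) − floor(3986/1430) = 1993 + 797 + 362 + 306 − 398 − 181 − 153 − 72 − 61 − 27 + 36 + 30 + 13 + 5 − 2 = 2648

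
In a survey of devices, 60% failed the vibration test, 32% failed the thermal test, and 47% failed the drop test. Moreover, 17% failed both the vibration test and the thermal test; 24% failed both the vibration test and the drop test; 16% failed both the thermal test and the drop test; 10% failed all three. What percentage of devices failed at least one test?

P(union) = 60 + 32 + 47 − 17 − 24 − 16 + 10 = 92%

92%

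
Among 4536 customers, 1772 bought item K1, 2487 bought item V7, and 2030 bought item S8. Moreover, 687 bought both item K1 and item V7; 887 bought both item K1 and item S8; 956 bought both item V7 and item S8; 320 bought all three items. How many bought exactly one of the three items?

2189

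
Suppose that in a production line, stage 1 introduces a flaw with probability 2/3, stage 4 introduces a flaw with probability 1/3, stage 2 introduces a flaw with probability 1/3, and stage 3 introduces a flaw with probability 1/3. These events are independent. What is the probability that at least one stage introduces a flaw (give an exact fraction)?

73/81

P(none) = (1 − 2/3) × (1 − 1/3) × (1 − 1/3) × (1 − 1/3) = 1/3 × 2/3 × 2/3 × 2/3 = 8/81
P(at least one) = 1 − 8/81 = 73/81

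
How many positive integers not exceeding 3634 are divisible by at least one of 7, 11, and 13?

Inclusion–exclusion gives
519 + 330 + 279 − 47 − 39 − 25 + 3 = 1020

1020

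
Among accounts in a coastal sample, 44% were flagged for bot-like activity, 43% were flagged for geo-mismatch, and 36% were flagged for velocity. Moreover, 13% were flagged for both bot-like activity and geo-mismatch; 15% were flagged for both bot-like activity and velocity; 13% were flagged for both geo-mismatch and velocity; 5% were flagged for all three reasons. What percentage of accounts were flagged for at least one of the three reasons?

87%

P(at least one) = 44 + 43 + 36 − 13 − 15 − 13 + 5 = 87%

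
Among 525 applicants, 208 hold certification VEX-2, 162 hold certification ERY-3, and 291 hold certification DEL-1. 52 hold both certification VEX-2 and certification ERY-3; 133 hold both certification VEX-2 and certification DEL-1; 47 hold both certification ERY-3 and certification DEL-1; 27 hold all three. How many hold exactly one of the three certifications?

|exactly one| = 208 + 162 + 291 − 2·52 − 2·133 − 2·47 + 3·27 = 278

278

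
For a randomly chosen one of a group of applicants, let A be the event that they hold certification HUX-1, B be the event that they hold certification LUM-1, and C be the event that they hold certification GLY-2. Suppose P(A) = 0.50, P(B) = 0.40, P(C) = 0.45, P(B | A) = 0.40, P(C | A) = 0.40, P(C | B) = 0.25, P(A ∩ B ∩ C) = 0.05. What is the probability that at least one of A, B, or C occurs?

P(A ∩ B) = P(A)·P(B|A) = 0.50 × 0.40 = 0.20
P(A ∩ C) = P(A)·P(C|A) = 0.50 × 0.40 = 0.20
P(B ∩ C) = P(B)·P(C|B) = 0.40 × 0.25 = 0.10
By inclusion–exclusion:
P(A ∪ B ∪ C) = 0.50 + 0.40 + 0.45 − 0.20 − 0.20 − 0.10 + 0.05 = 0.90

0.90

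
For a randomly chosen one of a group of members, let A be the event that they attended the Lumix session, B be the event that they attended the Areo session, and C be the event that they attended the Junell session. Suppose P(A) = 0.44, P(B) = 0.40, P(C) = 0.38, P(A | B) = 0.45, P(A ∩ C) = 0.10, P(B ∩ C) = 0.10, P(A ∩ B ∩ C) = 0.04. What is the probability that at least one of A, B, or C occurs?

P(A ∩ B) = P(B)·P(A|B) = 0.40 × 0.45 = 0.18
By inclusion–exclusion:
P(A ∪ B ∪ C) = 0.44 + 0.40 + 0.38 − 0.18 − 0.10 − 0.10 + 0.04 = 0.88

0.88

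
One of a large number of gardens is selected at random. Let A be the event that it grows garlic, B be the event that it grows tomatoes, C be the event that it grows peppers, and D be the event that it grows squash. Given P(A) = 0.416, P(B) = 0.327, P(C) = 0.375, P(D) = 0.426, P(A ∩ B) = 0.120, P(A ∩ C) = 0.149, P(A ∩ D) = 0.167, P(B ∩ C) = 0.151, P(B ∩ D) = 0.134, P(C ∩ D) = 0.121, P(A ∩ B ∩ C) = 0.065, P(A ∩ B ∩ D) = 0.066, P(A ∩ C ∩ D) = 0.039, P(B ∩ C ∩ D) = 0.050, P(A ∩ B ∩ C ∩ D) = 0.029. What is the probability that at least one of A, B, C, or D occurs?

0.893

Apply inclusion-exclusion:
P(A ∪ B ∪ C ∪ D) = 0.416 + 0.327 + 0.375 + 0.426 − 0.120 − 0.149 − 0.167 − 0.151 − 0.134 − 0.121 + 0.065 + 0.066 + 0.039 + 0.050 − 0.029 = 0.893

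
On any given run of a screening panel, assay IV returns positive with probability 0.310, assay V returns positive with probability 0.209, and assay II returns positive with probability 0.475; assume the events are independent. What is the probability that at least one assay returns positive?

P(none) = (1 − 0.310) × (1 − 0.209) × (1 − 0.475) = 0.690 × 0.791 × 0.525 = 0.28653975
P(at least one) = 1 − 0.28653975 = 0.71346025

0.71346025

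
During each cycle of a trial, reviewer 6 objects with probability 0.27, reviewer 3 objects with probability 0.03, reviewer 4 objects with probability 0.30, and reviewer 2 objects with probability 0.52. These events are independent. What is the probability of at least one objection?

0.7620784

P(none) = (1 − 0.27) × (1 − 0.03) × (1 − 0.30) × (1 − 0.52) = 0.73 × 0.97 × 0.70 × 0.48 = 0.2379216
P(at least one) = 1 − 0.2379216 = 0.7620784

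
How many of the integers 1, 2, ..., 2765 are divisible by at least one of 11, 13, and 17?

581

Apply inclusion-exclusion:
251 + 212 + 162 − 19 − 14 − 12 + 1 = 581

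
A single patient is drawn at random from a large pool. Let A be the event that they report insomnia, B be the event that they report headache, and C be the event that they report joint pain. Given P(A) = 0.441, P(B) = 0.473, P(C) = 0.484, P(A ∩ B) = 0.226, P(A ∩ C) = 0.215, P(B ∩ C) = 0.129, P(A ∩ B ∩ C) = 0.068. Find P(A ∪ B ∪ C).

Using inclusion–exclusion:
P(A ∪ B ∪ C) = 0.441 + 0.473 + 0.484 − 0.226 − 0.215 − 0.129 + 0.068 = 0.896

0.896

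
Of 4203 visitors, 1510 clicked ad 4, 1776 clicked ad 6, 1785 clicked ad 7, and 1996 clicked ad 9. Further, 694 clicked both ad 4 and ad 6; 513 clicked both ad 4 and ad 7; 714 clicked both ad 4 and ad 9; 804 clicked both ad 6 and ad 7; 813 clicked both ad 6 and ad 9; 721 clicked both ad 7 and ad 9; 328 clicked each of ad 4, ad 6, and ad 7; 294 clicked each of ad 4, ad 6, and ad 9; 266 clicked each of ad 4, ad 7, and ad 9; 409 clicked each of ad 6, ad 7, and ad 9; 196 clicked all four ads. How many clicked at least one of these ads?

3909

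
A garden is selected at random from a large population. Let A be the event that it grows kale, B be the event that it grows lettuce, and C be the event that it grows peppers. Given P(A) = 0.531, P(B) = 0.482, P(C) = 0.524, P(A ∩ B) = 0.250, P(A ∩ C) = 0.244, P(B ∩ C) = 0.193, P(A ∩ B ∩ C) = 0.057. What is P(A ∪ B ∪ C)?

0.907

By inclusion–exclusion:
P(A ∪ B ∪ C) = 0.531 + 0.482 + 0.524 − 0.250 − 0.244 − 0.193 + 0.057 = 0.907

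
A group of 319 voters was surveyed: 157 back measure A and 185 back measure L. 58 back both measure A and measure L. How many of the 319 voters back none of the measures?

35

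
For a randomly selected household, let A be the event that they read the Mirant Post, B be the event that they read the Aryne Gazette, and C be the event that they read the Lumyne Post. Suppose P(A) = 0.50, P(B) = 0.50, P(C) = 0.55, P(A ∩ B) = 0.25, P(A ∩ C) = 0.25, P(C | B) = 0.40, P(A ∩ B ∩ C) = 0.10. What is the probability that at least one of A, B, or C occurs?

P(B ∩ C) = P(B)·P(C|B) = 0.50 × 0.40 = 0.20
By inclusion-exclusion,
P(A ∪ B ∪ C) = 0.50 + 0.50 + 0.55 − 0.25 − 0.25 − 0.20 + 0.10 = 0.95

0.95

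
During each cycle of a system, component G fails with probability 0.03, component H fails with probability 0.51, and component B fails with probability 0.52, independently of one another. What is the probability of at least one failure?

0.771856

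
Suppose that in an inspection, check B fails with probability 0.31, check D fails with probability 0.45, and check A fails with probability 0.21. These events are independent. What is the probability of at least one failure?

0.700195

Independence gives P(none) = ∏(1 − pᵢ).
P(none) = (1 − 0.31) × (1 − 0.45) × (1 − 0.21) = 0.69 × 0.55 × 0.79 = 0.299805
P(at least one) = 1 − 0.299805 = 0.700195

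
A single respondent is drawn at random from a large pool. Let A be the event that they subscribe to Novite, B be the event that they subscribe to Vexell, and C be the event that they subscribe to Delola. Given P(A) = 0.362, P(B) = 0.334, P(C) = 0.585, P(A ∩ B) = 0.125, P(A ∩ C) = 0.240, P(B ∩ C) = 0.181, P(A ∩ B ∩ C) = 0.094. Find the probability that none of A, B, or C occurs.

P(A ∪ B ∪ C) = 0.362 + 0.334 + 0.585 − 0.125 − 0.240 − 0.181 + 0.094 = 0.829
P(none) = 1 − 0.829 = 0.171

0.171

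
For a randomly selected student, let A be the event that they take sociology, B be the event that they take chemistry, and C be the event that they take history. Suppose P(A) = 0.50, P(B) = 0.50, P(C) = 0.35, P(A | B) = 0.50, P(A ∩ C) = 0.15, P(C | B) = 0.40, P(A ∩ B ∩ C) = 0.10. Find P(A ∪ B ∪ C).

P(A ∩ B) = P(B)·P(A|B) = 0.50 × 0.50 = 0.25
P(B ∩ C) = P(B)·P(C|B) = 0.50 × 0.40 = 0.20
Apply inclusion-exclusion:
P(A ∪ B ∪ C) = 0.50 + 0.50 + 0.35 − 0.25 − 0.15 − 0.20 + 0.10 = 0.85

0.85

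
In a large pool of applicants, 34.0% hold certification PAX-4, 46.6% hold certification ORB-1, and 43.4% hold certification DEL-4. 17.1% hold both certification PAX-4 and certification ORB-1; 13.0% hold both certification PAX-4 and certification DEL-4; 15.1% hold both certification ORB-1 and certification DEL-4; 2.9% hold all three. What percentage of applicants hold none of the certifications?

Inclusion–exclusion gives
P(≥1) = 34.0 + 46.6 + 43.4 − 17.1 − 13.0 − 15.1 + 2.9 = 81.7%
P(none) = 100% − 81.7% = 18.3%

18.3%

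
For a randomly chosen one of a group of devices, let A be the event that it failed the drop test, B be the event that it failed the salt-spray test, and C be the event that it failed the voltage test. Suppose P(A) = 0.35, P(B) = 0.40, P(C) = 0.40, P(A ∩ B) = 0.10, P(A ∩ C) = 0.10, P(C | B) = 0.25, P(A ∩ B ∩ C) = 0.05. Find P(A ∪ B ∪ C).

P(B ∩ C) = P(B)·P(C|B) = 0.40 × 0.25 = 0.10
Apply inclusion-exclusion:
P(A ∪ B ∪ C) = 0.35 + 0.40 + 0.40 − 0.10 − 0.10 − 0.10 + 0.05 = 0.90

0.90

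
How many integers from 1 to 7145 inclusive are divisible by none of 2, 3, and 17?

2242

Apply inclusion-exclusion:
floor(7145/2) + floor(7145/3) + floor(7145/17) − floor(7145/6) − floor(7145/34) − floor(7145/51) + floor(7145/102) = 3572 + 2381 + 420 − 1190 − 210 − 140 + 70 = 4903
7145 − 4903 = 2242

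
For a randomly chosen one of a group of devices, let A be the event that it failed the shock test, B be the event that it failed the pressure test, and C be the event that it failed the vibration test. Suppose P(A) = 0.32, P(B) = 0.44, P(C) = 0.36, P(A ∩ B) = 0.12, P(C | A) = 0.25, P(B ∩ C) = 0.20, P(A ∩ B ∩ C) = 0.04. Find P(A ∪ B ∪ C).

P(A ∩ C) = P(A)·P(C|A) = 0.32 × 0.25 = 0.08
Apply inclusion-exclusion:
P(A ∪ B ∪ C) = 0.32 + 0.44 + 0.36 − 0.12 − 0.08 − 0.20 + 0.04 = 0.76

0.76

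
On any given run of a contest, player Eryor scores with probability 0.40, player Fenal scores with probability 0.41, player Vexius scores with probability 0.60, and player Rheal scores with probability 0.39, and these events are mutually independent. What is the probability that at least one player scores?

0.913624

Independence gives P(none) = ∏(1 − pᵢ).
P(none) = (1 − 0.40) × (1 − 0.41) × (1 − 0.60) × (1 − 0.39) = 0.60 × 0.59 × 0.40 × 0.61 = 0.086376
P(at least one) = 1 − 0.086376 = 0.913624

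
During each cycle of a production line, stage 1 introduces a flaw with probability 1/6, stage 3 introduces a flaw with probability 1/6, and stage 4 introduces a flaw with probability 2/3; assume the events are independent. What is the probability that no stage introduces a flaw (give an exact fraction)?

25/108

P(none) = (1 − 1/6) × (1 − 1/6) × (1 − 2/3) = 5/6 × 5/6 × 1/3 = 25/108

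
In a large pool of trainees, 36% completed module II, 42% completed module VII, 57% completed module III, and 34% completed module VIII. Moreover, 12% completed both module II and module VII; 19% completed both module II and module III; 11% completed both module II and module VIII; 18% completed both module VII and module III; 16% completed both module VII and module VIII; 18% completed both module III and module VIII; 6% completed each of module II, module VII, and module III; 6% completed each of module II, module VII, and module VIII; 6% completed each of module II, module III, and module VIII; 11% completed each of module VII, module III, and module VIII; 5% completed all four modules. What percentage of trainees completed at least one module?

By inclusion-exclusion,
P(≥1) = 36 + 42 + 57 + 34 − 12 − 19 − 11 − 18 − 16 − 18 + 6 + 6 + 6 + 11 − 5 = 99%

99%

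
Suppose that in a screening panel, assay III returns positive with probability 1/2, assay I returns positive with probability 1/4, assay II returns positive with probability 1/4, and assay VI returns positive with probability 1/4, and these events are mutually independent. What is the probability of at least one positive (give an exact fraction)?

Independence gives P(none) = ∏(1 − pᵢ).
P(none) = (1 − 1/2) × (1 − 1/4) × (1 − 1/4) × (1 − 1/4) = 1/2 × 3/4 × 3/4 × 3/4 = 27/128
P(at least one) = 1 − 27/128 = 101/128

101/128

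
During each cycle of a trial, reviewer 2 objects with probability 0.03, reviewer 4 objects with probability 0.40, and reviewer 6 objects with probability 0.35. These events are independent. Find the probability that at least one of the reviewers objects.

P(none) = (1 − 0.03) × (1 − 0.40) × (1 − 0.35) = 0.97 × 0.60 × 0.65 = 0.3783
P(at least one) = 1 − 0.3783 = 0.6217

0.6217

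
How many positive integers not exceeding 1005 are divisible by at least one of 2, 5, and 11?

⌊1005/2⌋ + ⌊1005/5⌋ + ⌊1005/11⌋ − ⌊1005/10⌋ − ⌊1005/22⌋ − ⌊1005/55⌋ + ⌊1005/110⌋ = 502 + 201 + 91 − 100 − 45 − 18 + 9 = 640

640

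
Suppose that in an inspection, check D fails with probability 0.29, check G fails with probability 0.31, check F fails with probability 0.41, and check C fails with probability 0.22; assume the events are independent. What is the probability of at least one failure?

P(none) = (1 − 0.29) × (1 − 0.31) × (1 − 0.41) × (1 − 0.22) = 0.71 × 0.69 × 0.59 × 0.78 = 0.22545198
P(at least one) = 1 − 0.22545198 = 0.77454802

0.77454802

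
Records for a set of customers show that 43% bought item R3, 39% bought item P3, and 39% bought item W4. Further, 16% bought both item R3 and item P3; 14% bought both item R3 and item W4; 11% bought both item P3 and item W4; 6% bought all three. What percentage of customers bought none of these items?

14%

Using inclusion–exclusion:
P(union) = 43 + 39 + 39 − 16 − 14 − 11 + 6 = 86%
P(none) = 100% − 86% = 14%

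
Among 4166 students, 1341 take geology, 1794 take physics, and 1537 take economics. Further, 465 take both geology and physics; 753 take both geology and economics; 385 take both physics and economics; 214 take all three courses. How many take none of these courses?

By inclusion–exclusion:
|union| = 1341 + 1794 + 1537 − 465 − 753 − 385 + 214 = 3283
None: 4166 − 3283 = 883

883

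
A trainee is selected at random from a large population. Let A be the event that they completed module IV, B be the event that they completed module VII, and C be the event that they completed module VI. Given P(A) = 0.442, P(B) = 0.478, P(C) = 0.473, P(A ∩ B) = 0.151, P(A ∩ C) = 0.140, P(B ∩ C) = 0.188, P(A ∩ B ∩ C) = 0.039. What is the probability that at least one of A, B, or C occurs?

0.953

Inclusion–exclusion gives
P(A ∪ B ∪ C) = 0.442 + 0.478 + 0.473 − 0.151 − 0.140 − 0.188 + 0.039 = 0.953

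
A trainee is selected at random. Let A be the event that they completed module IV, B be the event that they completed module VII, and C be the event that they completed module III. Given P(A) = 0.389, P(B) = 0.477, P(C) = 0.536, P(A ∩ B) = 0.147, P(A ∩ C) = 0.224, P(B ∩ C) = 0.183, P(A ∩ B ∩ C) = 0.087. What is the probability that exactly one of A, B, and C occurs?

0.555

P(exactly one) = 0.389 + 0.477 + 0.536 − 2·0.147 − 2·0.224 − 2·0.183 + 3·0.087 = 0.555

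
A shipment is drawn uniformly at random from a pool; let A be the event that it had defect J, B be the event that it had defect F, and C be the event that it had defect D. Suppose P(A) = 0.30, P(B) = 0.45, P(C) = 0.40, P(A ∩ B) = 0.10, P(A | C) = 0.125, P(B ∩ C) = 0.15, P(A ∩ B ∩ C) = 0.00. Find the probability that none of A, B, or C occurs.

0.15

P(A ∩ C) = P(C)·P(A|C) = 0.40 × 0.125 = 0.05
P(A ∪ B ∪ C) = 0.30 + 0.45 + 0.40 − 0.10 − 0.05 − 0.15 + 0.00 = 0.85
P(none) = 1 − 0.85 = 0.15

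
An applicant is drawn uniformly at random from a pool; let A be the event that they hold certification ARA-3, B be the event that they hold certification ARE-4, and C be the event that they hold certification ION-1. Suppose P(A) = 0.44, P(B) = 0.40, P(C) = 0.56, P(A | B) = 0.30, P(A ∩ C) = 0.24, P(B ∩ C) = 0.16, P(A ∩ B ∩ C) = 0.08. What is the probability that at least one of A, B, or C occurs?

0.96

P(A ∩ B) = P(B)·P(A|B) = 0.40 × 0.30 = 0.12
P(A ∪ B ∪ C) = 0.44 + 0.40 + 0.56 − 0.12 − 0.24 − 0.16 + 0.08 = 0.96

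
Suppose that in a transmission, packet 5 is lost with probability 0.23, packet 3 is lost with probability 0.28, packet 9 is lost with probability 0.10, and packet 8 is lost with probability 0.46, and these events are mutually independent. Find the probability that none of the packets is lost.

0.2694384

P(none) = (1 − 0.23) × (1 − 0.28) × (1 − 0.10) × (1 − 0.46) = 0.77 × 0.72 × 0.90 × 0.54 = 0.2694384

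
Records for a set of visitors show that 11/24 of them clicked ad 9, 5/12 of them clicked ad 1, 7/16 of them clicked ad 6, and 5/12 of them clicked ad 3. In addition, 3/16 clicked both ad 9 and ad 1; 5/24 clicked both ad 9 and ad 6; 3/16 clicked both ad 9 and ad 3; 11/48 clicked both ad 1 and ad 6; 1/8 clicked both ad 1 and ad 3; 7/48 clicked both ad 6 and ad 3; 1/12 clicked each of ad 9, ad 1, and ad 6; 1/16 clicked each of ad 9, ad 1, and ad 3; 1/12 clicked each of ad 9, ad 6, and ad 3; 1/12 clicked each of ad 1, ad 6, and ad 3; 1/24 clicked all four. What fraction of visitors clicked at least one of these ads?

11/12

Using inclusion–exclusion:
P(≥1) = 11/24 + 5/12 + 7/16 + 5/12 − 3/16 − 5/24 − 3/16 − 11/48 − 1/8 − 7/48 + 1/12 + 1/16 + 1/12 + 1/12 − 1/24 = 11/12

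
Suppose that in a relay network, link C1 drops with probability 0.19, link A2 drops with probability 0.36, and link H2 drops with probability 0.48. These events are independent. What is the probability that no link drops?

0.269568

P(none) = (1 − 0.19) × (1 − 0.36) × (1 − 0.48) = 0.81 × 0.64 × 0.52 = 0.269568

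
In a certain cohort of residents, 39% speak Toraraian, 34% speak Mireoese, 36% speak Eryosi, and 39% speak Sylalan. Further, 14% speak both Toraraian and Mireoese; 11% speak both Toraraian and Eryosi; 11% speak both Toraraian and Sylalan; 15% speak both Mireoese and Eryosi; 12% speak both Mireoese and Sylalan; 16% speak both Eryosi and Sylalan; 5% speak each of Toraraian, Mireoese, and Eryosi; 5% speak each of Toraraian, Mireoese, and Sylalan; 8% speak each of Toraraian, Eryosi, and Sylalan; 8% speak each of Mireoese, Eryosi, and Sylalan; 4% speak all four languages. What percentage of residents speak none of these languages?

9%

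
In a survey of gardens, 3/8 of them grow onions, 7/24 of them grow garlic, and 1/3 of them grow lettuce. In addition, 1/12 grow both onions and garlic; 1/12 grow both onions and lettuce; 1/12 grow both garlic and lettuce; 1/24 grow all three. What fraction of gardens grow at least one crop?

P(≥1) = 3/8 + 7/24 + 1/3 − 1/12 − 1/12 − 1/12 + 1/24 = 19/24

19/24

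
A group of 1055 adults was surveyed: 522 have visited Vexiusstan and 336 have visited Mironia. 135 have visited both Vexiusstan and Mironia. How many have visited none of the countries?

|at least one| = 522 + 336 − 135 = 723
None: 1055 − 723 = 332

332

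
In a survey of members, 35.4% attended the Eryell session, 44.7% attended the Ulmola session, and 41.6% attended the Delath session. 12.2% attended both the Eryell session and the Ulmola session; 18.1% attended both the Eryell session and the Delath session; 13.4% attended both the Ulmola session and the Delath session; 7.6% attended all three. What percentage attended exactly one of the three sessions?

57.1%

Using the inclusion–exclusion count for exactly one event:
P(exactly one) = 35.4 + 44.7 + 41.6 − 2·12.2 − 2·18.1 − 2·13.4 + 3·7.6 = 57.1%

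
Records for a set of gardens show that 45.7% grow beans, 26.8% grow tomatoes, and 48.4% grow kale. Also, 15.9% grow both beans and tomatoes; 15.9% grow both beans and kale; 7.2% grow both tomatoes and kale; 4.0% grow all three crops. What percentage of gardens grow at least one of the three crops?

85.9%

P(at least one) = 45.7 + 26.8 + 48.4 − 15.9 − 15.9 − 7.2 + 4.0 = 85.9%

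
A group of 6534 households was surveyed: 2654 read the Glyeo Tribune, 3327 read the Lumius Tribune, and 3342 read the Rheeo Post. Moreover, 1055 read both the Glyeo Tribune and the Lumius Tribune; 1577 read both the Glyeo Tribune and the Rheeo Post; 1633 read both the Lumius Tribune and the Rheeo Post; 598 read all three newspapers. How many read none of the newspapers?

Apply inclusion-exclusion:
|at least one| = 2654 + 3327 + 3342 − 1055 − 1577 − 1633 + 598 = 5656
None: 6534 − 5656 = 878

878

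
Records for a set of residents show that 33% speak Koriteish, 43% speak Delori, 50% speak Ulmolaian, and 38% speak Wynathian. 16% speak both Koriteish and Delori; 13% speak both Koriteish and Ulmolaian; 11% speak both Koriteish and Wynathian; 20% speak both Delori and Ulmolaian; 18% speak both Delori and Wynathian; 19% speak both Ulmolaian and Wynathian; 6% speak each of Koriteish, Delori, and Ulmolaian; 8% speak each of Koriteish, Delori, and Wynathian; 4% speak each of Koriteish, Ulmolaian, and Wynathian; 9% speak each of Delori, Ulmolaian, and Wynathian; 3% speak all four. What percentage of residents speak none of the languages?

9%

P(≥1) = 33 + 43 + 50 + 38 − 16 − 13 − 11 − 20 − 18 − 19 + 6 + 8 + 4 + 9 − 3 = 91%
P(none) = 100% − 91% = 9%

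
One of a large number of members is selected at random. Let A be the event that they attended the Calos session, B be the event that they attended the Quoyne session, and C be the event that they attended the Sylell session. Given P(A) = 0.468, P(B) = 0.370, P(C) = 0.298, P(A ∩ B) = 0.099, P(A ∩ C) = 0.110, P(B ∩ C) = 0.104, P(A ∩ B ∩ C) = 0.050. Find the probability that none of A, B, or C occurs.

0.127

Using inclusion–exclusion:
P(A ∪ B ∪ C) = 0.468 + 0.370 + 0.298 − 0.099 − 0.110 − 0.104 + 0.050 = 0.873
P(none) = 1 − 0.873 = 0.127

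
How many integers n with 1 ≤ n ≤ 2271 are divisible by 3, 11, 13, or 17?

757 + 206 + 174 + 133 − 68 − 58 − 44 − 15 − 12 − 10 + 5 + 4 + 3 + 0 − 0 = 1075

1075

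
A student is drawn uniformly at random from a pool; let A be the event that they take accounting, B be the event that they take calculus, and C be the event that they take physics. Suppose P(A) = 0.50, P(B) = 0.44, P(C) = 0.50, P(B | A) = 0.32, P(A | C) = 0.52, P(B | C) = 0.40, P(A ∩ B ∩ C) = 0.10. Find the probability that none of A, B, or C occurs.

P(A ∩ B) = P(A)·P(B|A) = 0.50 × 0.32 = 0.16
P(A ∩ C) = P(C)·P(A|C) = 0.50 × 0.52 = 0.26
P(B ∩ C) = P(C)·P(B|C) = 0.50 × 0.40 = 0.20
By inclusion-exclusion,
P(A ∪ B ∪ C) = 0.50 + 0.44 + 0.50 − 0.16 − 0.26 − 0.20 + 0.10 = 0.92
P(none) = 1 − 0.92 = 0.08

0.08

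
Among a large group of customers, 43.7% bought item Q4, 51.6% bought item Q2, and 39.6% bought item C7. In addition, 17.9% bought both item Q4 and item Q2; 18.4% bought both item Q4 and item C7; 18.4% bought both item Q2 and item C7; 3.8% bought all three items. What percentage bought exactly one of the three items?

36.9%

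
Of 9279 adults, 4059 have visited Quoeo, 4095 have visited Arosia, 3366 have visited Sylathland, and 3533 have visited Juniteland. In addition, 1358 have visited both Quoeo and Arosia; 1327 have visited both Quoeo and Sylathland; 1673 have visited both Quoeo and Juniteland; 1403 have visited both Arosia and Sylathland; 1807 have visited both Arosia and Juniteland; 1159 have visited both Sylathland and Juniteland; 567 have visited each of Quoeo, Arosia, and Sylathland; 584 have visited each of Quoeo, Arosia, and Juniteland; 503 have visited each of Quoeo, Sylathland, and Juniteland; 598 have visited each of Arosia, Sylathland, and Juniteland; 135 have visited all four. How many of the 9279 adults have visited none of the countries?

N(≥1) = 4059 + 4095 + 3366 + 3533 − 1358 − 1327 − 1673 − 1403 − 1807 − 1159 + 567 + 584 + 503 + 598 − 135 = 8443
None: 9279 − 8443 = 836

836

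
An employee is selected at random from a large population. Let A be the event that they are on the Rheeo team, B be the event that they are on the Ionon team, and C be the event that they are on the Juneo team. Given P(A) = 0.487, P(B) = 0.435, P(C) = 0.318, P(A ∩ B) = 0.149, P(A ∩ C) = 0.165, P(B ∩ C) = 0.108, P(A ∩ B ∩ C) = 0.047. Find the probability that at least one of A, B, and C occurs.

0.865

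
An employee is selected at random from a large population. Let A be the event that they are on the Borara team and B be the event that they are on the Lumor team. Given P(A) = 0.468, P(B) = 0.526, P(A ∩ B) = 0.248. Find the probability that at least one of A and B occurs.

0.746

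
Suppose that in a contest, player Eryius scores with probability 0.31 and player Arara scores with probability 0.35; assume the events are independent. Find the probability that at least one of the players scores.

0.5515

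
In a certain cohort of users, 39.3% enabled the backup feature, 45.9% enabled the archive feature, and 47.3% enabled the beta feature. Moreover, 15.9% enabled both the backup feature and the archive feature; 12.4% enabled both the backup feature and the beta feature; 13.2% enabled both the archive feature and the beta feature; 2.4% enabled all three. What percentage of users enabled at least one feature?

93.4%

Using inclusion–exclusion:
P(union) = 39.3 + 45.9 + 47.3 − 15.9 − 12.4 − 13.2 + 2.4 = 93.4%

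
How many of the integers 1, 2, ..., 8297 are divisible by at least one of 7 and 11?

1832

1185 + 754 − 107 = 1832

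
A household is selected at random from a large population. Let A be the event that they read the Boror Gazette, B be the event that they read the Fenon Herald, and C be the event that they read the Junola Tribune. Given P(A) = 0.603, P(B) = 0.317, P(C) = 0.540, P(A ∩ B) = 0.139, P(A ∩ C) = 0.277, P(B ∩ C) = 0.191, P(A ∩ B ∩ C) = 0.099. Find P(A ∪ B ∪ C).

P(A ∪ B ∪ C) = 0.603 + 0.317 + 0.540 − 0.139 − 0.277 − 0.191 + 0.099 = 0.952

0.952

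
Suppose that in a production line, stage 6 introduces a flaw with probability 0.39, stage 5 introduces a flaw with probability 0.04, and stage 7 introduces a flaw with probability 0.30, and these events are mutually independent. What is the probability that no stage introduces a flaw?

P(none) = (1 − 0.39) × (1 − 0.04) × (1 − 0.30) = 0.61 × 0.96 × 0.70 = 0.40992

0.40992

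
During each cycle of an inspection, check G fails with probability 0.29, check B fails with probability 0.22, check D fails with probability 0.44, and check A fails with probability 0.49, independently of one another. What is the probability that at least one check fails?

Since the events are independent, P(none) is the product of the individual non-occurrence probabilities.
P(none) = (1 − 0.29) × (1 − 0.22) × (1 − 0.44) × (1 − 0.49) = 0.71 × 0.78 × 0.56 × 0.51 = 0.15816528
P(at least one) = 1 − 0.15816528 = 0.84183472

0.84183472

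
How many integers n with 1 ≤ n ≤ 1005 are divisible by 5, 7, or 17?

Inclusion–exclusion gives
⌊1005/5⌋ + ⌊1005/7⌋ + ⌊1005/17⌋ − ⌊1005/35⌋ − ⌊1005/85⌋ − ⌊1005/119⌋ + ⌊1005/595⌋ = 201 + 143 + 59 − 28 − 11 − 8 + 1 = 357

357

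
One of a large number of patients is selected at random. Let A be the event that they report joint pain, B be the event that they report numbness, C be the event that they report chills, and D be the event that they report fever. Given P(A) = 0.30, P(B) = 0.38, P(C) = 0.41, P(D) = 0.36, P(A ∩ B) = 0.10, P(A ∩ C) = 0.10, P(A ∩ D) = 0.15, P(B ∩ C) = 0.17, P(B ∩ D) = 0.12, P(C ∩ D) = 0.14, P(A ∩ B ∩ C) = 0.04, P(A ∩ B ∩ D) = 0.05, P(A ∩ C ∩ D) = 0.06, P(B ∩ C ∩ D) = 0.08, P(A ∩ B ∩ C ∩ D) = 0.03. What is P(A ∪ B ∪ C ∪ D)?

0.87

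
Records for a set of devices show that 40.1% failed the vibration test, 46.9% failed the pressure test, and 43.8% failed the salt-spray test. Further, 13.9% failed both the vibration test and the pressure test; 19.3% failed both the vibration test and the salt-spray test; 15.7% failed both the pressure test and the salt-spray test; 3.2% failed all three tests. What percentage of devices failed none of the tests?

Apply inclusion-exclusion:
P(≥1) = 40.1 + 46.9 + 43.8 − 13.9 − 19.3 − 15.7 + 3.2 = 85.1%
P(none) = 100% − 85.1% = 14.9%

14.9%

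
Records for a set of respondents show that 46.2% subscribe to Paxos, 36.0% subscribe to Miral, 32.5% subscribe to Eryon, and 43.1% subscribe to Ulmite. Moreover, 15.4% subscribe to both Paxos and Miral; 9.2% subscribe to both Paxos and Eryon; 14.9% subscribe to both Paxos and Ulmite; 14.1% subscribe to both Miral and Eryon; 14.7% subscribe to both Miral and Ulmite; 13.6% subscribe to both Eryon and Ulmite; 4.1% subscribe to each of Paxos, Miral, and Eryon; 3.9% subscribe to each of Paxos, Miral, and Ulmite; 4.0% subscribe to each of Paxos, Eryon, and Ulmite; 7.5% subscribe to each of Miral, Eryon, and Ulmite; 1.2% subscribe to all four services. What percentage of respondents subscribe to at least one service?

94.2%

P(union) = 46.2 + 36.0 + 32.5 + 43.1 − 15.4 − 9.2 − 14.9 − 14.1 − 14.7 − 13.6 + 4.1 + 3.9 + 4.0 + 7.5 − 1.2 = 94.2%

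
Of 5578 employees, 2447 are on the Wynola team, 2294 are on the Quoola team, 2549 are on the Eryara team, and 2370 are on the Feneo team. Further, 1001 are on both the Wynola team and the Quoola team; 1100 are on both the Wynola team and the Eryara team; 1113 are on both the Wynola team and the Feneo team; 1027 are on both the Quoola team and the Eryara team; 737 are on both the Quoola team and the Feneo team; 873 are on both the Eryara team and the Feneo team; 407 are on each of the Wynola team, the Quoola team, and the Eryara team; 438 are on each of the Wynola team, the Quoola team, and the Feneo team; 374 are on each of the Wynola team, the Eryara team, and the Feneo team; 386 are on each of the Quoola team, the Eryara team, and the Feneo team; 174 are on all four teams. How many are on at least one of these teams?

|union| = 2447 + 2294 + 2549 + 2370 − 1001 − 1100 − 1113 − 1027 − 737 − 873 + 407 + 438 + 374 + 386 − 174 = 5240

5240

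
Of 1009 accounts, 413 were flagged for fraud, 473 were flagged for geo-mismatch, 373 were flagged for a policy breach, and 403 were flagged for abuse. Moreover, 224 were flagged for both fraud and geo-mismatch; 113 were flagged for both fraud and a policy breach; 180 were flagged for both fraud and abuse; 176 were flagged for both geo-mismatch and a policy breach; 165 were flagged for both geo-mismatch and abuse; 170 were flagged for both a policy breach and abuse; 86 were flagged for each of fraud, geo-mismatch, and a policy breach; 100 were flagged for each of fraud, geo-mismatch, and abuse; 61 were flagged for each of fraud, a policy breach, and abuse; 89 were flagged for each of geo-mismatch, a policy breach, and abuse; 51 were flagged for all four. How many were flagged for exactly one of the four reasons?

410

By inclusion–exclusion (exactly-one form):
N(exactly one) = 413 + 473 + 373 + 403 − 2·224 − 2·113 − 2·180 − 2·176 − 2·165 − 2·170 + 3·86 + 3·100 + 3·61 + 3·89 − 4·51 = 410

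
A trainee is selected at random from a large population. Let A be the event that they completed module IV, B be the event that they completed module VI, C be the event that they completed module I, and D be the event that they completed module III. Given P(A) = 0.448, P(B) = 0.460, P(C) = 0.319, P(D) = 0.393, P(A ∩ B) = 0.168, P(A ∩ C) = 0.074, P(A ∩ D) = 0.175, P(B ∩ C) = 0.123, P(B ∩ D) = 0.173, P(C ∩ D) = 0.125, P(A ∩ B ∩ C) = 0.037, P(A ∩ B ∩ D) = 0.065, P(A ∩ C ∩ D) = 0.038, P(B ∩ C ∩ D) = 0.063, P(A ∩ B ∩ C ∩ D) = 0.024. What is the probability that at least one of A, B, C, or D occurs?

0.961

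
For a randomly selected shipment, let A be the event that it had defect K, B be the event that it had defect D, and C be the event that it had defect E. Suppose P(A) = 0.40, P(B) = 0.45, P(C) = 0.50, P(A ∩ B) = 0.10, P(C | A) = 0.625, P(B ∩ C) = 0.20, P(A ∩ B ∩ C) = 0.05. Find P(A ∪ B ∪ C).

0.85

P(A ∩ C) = P(A)·P(C|A) = 0.40 × 0.625 = 0.25
Inclusion–exclusion gives
P(A ∪ B ∪ C) = 0.40 + 0.45 + 0.50 − 0.10 − 0.25 − 0.20 + 0.05 = 0.85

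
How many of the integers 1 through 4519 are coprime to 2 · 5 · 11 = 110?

floor(4519/2) + floor(4519/5) + floor(4519/11) − floor(4519/10) − floor(4519/22) − floor(4519/55) + floor(4519/110) = 2259 + 903 + 410 − 451 − 205 − 82 + 41 = 2875
4519 − 2875 = 1644

1644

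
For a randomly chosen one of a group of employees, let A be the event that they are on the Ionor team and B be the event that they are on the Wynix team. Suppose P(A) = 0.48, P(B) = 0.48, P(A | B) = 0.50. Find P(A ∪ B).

P(A ∩ B) = P(B)·P(A|B) = 0.48 × 0.50 = 0.24
P(A ∪ B) = 0.48 + 0.48 − 0.24 = 0.72

0.72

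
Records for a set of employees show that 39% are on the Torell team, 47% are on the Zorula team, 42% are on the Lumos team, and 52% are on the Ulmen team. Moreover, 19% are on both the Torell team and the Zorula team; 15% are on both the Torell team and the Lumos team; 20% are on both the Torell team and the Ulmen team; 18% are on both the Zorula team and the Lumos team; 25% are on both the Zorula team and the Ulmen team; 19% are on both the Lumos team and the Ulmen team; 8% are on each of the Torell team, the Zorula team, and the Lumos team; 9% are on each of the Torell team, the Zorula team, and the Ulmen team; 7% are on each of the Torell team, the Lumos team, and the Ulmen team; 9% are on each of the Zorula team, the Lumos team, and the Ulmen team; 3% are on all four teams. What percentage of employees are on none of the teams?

6%

P(union) = 39 + 47 + 42 + 52 − 19 − 15 − 20 − 18 − 25 − 19 + 8 + 9 + 7 + 9 − 3 = 94%
P(none) = 100% − 94% = 6%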